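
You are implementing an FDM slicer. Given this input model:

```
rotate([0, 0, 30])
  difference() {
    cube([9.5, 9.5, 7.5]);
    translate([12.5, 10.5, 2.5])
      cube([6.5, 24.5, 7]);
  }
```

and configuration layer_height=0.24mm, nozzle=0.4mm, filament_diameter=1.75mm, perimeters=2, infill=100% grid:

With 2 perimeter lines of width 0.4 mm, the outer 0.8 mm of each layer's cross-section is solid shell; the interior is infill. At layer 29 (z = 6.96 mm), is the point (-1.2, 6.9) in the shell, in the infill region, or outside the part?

infill

At z = 6.96 mm: the 9.5×9.5 cube contributes its full rectangle; the 6.5×24.5 cube at (12.5, 10.5) contributes its full rectangle; Taking the first minus the rest: starting from the 9.5×9.5 cube, the 6.5×24.5 cube at (12.5, 10.5) misses the remaining region (no effect) — 1 connected region; (whole slice rotated 30° about Z — lengths, areas and connectivity unchanged). Overall, the cross-section is a single solid region. Undo the 30° rotation: the query point maps to (2.411, 6.576) in the un-rotated model frame. The nearest boundary edge runs (0.00, 0.00)→(0.00, 9.50); distance from the point to it = 2.41 mm. The point is inside the cross-section and 2.41 mm from the nearest boundary — more than the 0.8 mm shell width (2 × 0.4), so it's in the infill interior.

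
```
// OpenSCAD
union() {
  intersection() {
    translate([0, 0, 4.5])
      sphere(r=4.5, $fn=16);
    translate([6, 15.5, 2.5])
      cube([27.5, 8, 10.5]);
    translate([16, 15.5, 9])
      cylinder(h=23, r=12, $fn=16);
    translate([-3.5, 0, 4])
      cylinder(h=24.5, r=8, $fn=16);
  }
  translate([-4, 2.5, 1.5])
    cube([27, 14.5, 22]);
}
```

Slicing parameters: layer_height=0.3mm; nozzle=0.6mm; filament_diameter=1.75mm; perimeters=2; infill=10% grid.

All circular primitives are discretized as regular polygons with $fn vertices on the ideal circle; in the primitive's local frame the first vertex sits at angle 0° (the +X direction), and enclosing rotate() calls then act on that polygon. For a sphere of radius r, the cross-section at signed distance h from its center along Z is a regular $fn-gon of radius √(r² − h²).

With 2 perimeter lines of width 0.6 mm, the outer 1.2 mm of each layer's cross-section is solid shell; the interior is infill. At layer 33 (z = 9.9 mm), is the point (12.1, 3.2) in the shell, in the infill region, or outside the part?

At z = 9.9 mm: the sphere does not reach this height (|z−center|=5.400 > r=4.5); the 27.5×8 cube at (6, 15.5) contributes its full rectangle; the cylinder at (16, 15.5): section is a regular 16-gon, circumradius r=12; the r=8 cylinder at (-3.5, 0) gives a regular 16-gon of circumradius 8 (constant along its height); After intersecting: at least one operand is absent at this height, so nothing remains; the cube at (-4, 2.5) (footprint 27×14.5) is included at this height; Merging all regions: only the 27×14.5 cube at (-4, 2.5) is present, so the union is just that shape — 1 connected region. Overall, the cross-section is a single solid region. The nearest boundary edge runs (-4.00, 2.50)→(23.00, 2.50); distance from the point to it = 0.70 mm. The point is inside the cross-section, 0.70 mm from the nearest boundary — within the 1.2 mm shell band (2 × 0.6).

shell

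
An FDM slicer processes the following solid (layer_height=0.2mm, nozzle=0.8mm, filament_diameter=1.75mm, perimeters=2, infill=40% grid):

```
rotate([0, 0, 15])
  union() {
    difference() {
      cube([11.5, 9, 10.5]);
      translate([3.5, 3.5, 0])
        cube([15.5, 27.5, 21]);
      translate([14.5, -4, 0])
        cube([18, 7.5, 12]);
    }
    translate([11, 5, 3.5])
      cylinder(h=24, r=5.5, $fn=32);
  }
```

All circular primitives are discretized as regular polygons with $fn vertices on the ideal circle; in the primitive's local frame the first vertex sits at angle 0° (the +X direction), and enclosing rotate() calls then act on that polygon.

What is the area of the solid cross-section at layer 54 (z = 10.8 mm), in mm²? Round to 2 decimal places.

At z = 10.8 mm: the cube is absent (z outside [0, 10.5]); the 15.5×27.5 cube at (3.5, 3.5) contributes its full rectangle (area 426.25 mm²); the cube at (14.5, -4) is present — its section is the full 18×7.5 rectangle (area 135.00 mm²); Subtracting the remaining from the first: the first operand is absent here, so nothing remains; the r=5.5 cylinder at (11, 5) contributes a regular 32-gon of circumradius 5.5 (area = (32/2)·5.500²·sin(360°/32) = 94.42 mm²); Taking the union: only the r=5.5 cylinder at (11, 5) is present, so the union is just that shape — area = 94.42 mm²; (whole slice rotated 15° about Z — lengths, areas and connectivity unchanged). Overall, the cross-section is a single solid region. Net area = 94.42 mm².

94.42 mm²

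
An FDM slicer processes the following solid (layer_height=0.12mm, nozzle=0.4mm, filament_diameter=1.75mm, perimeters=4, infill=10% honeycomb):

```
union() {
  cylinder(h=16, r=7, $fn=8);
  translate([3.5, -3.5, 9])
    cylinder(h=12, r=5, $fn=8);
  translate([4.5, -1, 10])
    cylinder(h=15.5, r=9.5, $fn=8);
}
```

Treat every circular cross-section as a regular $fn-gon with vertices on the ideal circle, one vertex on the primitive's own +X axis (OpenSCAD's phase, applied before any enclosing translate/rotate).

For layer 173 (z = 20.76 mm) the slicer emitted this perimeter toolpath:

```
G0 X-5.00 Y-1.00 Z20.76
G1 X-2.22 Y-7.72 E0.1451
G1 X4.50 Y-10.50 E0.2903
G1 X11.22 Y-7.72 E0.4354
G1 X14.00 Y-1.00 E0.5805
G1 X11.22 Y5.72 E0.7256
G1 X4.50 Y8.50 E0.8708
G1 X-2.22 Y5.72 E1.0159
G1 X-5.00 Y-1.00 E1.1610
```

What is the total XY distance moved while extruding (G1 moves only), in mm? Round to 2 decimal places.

58.18 mm

Sum the Euclidean lengths of each G1 segment: total = 58.18 mm.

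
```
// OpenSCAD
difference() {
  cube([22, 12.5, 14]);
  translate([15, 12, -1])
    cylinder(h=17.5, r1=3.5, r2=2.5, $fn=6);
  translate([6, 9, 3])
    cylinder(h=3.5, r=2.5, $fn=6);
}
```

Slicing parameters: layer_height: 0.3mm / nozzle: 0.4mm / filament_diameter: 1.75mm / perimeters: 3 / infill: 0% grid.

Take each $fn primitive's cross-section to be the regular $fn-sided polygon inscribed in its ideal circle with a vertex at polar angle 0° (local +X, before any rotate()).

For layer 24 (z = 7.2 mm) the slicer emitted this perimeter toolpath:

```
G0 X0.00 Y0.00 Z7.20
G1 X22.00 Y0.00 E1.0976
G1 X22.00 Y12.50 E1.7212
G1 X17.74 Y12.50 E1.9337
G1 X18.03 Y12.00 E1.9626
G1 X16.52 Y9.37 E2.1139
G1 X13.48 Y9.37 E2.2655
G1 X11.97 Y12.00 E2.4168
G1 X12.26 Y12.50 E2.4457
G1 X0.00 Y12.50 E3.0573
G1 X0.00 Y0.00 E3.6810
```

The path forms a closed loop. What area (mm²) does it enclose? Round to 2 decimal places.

Apply the shoelace formula to the sequence of (X, Y) vertices; enclosed area = 260.15 mm².

260.15 mm²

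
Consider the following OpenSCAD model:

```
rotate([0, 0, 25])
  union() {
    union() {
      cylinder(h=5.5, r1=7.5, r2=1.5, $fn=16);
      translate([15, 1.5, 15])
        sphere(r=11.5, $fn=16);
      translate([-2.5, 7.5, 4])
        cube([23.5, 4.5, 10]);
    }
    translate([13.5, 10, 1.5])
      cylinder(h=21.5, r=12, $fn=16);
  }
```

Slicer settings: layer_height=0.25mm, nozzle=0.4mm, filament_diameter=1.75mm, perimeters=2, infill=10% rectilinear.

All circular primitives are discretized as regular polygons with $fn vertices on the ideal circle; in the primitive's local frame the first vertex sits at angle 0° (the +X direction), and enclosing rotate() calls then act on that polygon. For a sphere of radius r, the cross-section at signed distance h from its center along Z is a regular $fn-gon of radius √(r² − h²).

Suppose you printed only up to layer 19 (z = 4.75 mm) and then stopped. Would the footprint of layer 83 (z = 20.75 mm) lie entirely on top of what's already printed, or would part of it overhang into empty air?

part overhangs

Compare the two slices. At z = 4.75: the cone (r1=7.5→r2=1.5) has section circumradius 2.318 here — a regular 16-gon (area = (16/2)·2.318²·sin(360°/16) = 16.45 mm²); the r=11.5 sphere at (15, 1.5) contributes a regular 16-gon of circumradius √(11.5²−10.25²) = 5.214 (area = (16/2)·5.214²·sin(360°/16) = 83.23 mm²); the cube at (-2.5, 7.5) is present — its section is the full 23.5×4.5 rectangle (area 105.75 mm²); Merging all regions: the 3 present regions are separate (no shared area or edge), so areas and boundary lengths simply add and each stays a separate island — area = 205.44 mm²; the r=12 cylinder at (13.5, 10) contributes a regular 16-gon of circumradius 12 (area = (16/2)·12.000²·sin(360°/16) = 440.85 mm²); Taking the union: the regions partially overlap — summed areas 646.29 mm² minus the doubly-counted overlap 156.79 mm² gives 489.50 mm² — area = 489.50 mm²; (whole slice rotated 25° about Z — lengths, areas and connectivity unchanged). At z = 20.75: the cone does not reach this height (z outside [0, 5.5]); the r=11.5 sphere at (15, 1.5) contributes a regular 16-gon of circumradius √(11.5²−5.75²) = 9.959 (area = (16/2)·9.959²·sin(360°/16) = 303.66 mm²); the cube at (-2.5, 7.5) is not intersected at this z (z outside [4, 14]); Taking the union: only the r=11.5 sphere at (15, 1.5) is present, so the union is just that shape — area = 303.66 mm²; the r=12 cylinder at (13.5, 10) contributes a regular 16-gon of circumradius 12 (area = (16/2)·12.000²·sin(360°/16) = 440.85 mm²); Taking the union: the regions partially overlap — summed areas 744.51 mm² minus the doubly-counted overlap 184.66 mm² gives 559.85 mm² — area = 559.85 mm²; (whole slice rotated 25° about Z — lengths, areas and connectivity unchanged). Checking containment: at z = 20.75 the cross-section extends beyond the z = 4.75 cross-section by about 105.82 mm².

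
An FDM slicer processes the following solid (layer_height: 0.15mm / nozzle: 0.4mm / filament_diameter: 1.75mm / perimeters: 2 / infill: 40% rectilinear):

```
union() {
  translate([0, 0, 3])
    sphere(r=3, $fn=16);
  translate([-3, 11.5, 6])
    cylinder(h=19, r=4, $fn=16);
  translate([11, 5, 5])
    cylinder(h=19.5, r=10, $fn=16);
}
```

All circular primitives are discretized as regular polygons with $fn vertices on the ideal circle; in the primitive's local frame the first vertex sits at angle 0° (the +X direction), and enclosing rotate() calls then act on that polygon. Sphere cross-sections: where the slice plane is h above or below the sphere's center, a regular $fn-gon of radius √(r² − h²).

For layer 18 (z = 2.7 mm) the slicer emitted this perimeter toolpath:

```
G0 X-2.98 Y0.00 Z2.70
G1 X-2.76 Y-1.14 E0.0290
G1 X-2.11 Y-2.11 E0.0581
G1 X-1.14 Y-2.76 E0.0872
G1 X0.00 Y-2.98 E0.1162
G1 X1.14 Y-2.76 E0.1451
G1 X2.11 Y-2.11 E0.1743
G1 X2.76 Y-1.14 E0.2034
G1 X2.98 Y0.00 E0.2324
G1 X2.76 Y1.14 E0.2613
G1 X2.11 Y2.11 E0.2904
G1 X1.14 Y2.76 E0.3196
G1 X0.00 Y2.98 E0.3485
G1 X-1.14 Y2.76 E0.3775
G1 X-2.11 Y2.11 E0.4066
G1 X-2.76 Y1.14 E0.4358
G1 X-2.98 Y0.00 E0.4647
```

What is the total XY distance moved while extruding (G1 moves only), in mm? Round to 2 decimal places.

Sum the Euclidean lengths of each G1 segment: total = 18.63 mm.

18.63 mm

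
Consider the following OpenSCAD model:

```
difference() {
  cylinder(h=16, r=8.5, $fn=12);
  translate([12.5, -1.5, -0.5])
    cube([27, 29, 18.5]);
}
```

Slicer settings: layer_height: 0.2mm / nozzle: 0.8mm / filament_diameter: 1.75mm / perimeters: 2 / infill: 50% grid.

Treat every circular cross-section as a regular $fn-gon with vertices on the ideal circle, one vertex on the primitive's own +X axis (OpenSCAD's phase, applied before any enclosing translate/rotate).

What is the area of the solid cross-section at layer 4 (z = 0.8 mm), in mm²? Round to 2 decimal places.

At z = 0.8 mm: the cylinder: section is a regular 12-gon, circumradius r=8.5 (area = (12/2)·8.500²·sin(360°/12) = 216.75 mm²); the cube at (12.5, -1.5) is present — its section is the full 27×29 rectangle (area 783.00 mm²); Subtracting the remaining from the first: starting from the r=8.5 cylinder (216.75 mm²), the 27×29 cube at (12.5, -1.5) misses the remaining region (no effect) — area = 216.75 mm². Overall, the cross-section is a single solid region. Net area = 216.75 mm².

216.75 mm²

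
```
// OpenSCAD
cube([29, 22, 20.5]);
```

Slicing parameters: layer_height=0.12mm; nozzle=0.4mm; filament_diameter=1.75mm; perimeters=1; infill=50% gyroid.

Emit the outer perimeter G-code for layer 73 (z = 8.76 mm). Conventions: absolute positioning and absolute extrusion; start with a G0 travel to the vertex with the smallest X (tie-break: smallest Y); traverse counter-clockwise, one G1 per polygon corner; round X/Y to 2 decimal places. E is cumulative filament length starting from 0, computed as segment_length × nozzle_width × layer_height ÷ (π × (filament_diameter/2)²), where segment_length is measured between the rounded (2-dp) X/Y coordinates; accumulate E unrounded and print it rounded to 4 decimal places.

G0 X0.00 Y0.00 Z8.76
G1 X29.00 Y0.00 E0.5787
G1 X29.00 Y22.00 E1.0178
G1 X0.00 Y22.00 E1.5965
G1 X0.00 Y0.00 E2.0355

At z = 8.76 mm: the 29×22 cube contributes its full rectangle. The outline is a single polygon with 4 vertices. Extrusion per mm of travel: 0.4 × 0.12 / (π × 0.875²) = 0.019956. Accumulating E over each segment gives final E = 2.0355.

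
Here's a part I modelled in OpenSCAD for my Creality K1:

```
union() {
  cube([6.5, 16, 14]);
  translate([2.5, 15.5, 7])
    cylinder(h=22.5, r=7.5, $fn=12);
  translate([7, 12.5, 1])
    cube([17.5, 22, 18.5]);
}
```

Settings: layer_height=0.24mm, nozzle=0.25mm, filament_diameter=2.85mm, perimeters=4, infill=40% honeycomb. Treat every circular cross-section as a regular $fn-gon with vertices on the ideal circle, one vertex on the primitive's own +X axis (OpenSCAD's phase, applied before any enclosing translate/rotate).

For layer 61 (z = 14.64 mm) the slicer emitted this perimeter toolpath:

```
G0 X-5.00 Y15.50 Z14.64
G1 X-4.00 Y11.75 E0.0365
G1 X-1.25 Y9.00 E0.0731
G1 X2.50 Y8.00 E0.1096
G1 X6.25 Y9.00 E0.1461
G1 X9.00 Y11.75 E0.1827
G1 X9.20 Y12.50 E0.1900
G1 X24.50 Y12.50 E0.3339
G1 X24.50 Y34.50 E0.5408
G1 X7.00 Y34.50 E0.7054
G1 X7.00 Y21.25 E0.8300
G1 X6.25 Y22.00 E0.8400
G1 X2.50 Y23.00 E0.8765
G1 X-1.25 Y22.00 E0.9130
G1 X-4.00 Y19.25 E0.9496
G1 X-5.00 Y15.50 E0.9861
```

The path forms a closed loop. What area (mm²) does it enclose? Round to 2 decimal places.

534.70 mm²

Apply the shoelace formula to the sequence of (X, Y) vertices; enclosed area = 534.70 mm².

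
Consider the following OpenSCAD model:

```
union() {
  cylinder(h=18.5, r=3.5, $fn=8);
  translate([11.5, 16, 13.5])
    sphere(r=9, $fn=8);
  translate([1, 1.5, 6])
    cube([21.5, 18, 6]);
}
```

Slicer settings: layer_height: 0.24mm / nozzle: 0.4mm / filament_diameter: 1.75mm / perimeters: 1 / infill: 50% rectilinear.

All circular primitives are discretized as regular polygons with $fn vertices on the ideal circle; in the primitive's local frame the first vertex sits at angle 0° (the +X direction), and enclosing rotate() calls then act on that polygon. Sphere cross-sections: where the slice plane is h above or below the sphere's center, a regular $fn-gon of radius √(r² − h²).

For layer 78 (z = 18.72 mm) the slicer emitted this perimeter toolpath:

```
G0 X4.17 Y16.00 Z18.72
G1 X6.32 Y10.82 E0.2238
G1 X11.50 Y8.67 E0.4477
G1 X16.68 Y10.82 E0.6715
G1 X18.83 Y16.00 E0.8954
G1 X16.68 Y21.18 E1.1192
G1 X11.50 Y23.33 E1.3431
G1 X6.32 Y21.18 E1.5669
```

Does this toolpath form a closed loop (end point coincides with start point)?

no

Start point (G0): (4.17, 16.00). End point (last G1): the path does not return to the start — open.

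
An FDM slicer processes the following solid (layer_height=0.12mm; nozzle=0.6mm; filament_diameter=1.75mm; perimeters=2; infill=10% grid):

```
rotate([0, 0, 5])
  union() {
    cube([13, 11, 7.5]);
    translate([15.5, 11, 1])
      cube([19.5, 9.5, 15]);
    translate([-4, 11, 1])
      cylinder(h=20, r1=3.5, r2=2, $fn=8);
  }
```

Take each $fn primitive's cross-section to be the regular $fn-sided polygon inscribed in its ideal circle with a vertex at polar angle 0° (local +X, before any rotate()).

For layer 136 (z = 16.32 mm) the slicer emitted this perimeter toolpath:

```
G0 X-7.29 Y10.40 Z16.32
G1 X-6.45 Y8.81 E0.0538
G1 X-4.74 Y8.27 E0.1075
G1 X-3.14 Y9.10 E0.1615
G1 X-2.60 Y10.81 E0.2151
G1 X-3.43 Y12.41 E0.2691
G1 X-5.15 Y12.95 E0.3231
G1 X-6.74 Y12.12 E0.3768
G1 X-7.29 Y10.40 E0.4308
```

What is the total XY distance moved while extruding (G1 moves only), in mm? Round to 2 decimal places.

Sum the Euclidean lengths of each G1 segment: total = 14.39 mm.

14.39 mm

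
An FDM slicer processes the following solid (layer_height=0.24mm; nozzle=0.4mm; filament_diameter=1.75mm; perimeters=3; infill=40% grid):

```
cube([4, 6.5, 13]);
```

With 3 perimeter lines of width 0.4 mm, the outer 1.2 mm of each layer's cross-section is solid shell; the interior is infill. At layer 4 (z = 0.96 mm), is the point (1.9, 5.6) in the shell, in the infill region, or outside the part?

shell

At z = 0.96 mm: the cube is present — its section is the full 4×6.5 rectangle. Overall, the cross-section is a single solid region. The nearest boundary edge runs (4.00, 6.50)→(0.00, 6.50); distance from the point to it = 0.90 mm. The point is inside the cross-section, 0.90 mm from the nearest boundary — within the 1.2 mm shell band (3 × 0.4).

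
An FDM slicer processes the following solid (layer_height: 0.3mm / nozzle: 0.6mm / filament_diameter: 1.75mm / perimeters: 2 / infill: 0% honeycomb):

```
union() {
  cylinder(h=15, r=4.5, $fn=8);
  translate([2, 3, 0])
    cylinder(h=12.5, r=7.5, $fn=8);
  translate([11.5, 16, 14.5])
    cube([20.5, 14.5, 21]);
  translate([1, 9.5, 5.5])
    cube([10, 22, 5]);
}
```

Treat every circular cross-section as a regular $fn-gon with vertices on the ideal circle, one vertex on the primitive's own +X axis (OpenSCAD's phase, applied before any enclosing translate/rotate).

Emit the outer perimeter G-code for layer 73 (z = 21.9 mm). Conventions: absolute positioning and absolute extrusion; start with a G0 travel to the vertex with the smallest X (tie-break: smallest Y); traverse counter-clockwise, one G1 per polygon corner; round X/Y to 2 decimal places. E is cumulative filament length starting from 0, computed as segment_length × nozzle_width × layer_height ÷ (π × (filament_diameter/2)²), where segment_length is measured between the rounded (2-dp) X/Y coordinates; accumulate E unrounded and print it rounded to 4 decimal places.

G0 X11.50 Y16.00 Z21.90
G1 X32.00 Y16.00 E1.5341
G1 X32.00 Y30.50 E2.6192
G1 X11.50 Y30.50 E4.1534
G1 X11.50 Y16.00 E5.2385

At z = 21.9 mm: the cylinder is not intersected at this z (z outside [0, 15]); the cylinder at (2, 3) is absent (z outside [0, 12.5]); the cube at (11.5, 16) (footprint 20.5×14.5) is included at this height; the cube at (1, 9.5) is absent (z outside [5.5, 10.5]); Merging all regions: only the 20.5×14.5 cube at (11.5, 16) is present, so the union is just that shape — 1 connected region. The outline is a single polygon with 4 vertices. Extrusion per mm of travel: 0.6 × 0.3 / (π × 0.875²) = 0.074835. Accumulating E over each segment gives final E = 5.2385.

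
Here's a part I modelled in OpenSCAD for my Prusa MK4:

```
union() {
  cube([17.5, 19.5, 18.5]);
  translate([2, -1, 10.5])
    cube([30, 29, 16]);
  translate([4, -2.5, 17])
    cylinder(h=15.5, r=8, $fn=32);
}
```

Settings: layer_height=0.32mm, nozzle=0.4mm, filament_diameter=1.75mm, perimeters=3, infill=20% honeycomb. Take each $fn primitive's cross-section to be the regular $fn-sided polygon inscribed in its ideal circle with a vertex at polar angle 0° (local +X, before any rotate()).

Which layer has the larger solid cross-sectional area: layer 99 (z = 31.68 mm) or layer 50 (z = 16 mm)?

layer 50 (z = 16 mm)

Layer 99 (z = 31.68): the cube is absent (z outside [0, 18.5]); the cube at (2, -1) is not intersected at this z (z outside [10.5, 26.5]); the r=8 cylinder at (4, -2.5) contributes a regular 32-gon of circumradius 8 (area = (32/2)·8.000²·sin(360°/32) = 199.77 mm²); Combining (union): only the r=8 cylinder at (4, -2.5) is present, so the union is just that shape — area = 199.77 mm². So its area = 199.77 mm². Layer 50 (z = 16): the cube is present — its section is the full 17.5×19.5 rectangle (area 341.25 mm²); the cube at (2, -1) is present — its section is the full 30×29 rectangle (area 870.00 mm²); the cylinder at (4, -2.5) is absent (z outside [17, 32.5]); Taking the union: the regions partially overlap — summed areas 1211.25 mm² minus the doubly-counted overlap 302.25 mm² gives 909.00 mm² — area = 909.00 mm². So its area = 909.00 mm². Layer 50 is larger (909.00 vs 199.77 mm²).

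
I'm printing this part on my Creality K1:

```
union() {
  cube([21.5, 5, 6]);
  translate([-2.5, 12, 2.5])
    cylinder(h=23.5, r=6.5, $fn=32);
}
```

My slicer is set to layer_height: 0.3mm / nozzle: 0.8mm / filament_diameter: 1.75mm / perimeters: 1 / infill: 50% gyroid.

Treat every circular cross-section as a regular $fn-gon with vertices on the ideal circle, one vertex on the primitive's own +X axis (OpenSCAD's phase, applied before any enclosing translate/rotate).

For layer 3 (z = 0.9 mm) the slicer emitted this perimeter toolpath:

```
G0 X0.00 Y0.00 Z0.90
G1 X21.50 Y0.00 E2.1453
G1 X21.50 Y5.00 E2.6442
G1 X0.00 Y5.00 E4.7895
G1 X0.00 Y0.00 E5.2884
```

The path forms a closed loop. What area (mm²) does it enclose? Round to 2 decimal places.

107.50 mm²

Apply the shoelace formula to the sequence of (X, Y) vertices; enclosed area = 107.50 mm².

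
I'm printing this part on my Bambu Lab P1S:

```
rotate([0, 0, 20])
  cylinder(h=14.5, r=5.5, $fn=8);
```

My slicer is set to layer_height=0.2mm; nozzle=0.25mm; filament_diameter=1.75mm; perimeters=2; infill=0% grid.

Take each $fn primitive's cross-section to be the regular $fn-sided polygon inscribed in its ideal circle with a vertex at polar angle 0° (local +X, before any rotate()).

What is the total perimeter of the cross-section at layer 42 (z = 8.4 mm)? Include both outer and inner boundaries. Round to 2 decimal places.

At z = 8.4 mm: the cylinder: section is a regular 8-gon, circumradius r=5.5 (perimeter = 2·8·5.500·sin(180°/8) = 33.68 mm); (whole slice rotated 20° about Z — lengths, areas and connectivity unchanged). Overall, the cross-section is a single solid region. Total boundary length (outer) = 33.68 mm.

33.68 mm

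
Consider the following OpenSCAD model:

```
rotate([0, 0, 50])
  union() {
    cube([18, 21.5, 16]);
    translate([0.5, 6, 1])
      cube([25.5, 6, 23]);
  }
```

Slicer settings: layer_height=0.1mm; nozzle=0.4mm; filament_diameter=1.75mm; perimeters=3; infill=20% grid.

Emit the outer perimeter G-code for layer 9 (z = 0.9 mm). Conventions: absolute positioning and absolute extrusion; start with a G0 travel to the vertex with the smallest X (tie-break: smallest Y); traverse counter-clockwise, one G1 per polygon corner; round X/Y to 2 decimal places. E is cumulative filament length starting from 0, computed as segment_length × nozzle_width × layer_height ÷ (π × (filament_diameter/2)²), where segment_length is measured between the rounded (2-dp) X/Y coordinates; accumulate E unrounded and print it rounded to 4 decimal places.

At z = 0.9 mm: the 18×21.5 cube contributes its full rectangle; the cube at (0.5, 6) is absent (z outside [1, 24]); Merging all regions: only the 18×21.5 cube is present, so the union is just that shape — 1 connected region; (rotated 50° about Z; rotation is an isometry so areas/perimeters/island counts are preserved). The outline is a single polygon with 4 vertices. Extrusion per mm of travel: 0.4 × 0.1 / (π × 0.875²) = 0.016630. Accumulating E over each segment gives final E = 1.3138.

G0 X-16.47 Y13.82 Z0.90
G1 X0.00 Y0.00 E0.3575
G1 X11.57 Y13.79 E0.6569
G1 X-4.90 Y27.61 E1.0145
G1 X-16.47 Y13.82 E1.3138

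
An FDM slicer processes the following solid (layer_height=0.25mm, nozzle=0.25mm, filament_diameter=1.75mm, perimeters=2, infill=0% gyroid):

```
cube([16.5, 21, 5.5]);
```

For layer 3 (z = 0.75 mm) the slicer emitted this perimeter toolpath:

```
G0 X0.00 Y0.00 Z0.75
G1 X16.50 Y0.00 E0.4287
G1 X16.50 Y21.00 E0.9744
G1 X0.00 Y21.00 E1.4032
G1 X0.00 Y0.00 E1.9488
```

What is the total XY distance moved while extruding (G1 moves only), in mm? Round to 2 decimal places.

Sum the Euclidean lengths of each G1 segment: total = 75.00 mm.

75.00 mm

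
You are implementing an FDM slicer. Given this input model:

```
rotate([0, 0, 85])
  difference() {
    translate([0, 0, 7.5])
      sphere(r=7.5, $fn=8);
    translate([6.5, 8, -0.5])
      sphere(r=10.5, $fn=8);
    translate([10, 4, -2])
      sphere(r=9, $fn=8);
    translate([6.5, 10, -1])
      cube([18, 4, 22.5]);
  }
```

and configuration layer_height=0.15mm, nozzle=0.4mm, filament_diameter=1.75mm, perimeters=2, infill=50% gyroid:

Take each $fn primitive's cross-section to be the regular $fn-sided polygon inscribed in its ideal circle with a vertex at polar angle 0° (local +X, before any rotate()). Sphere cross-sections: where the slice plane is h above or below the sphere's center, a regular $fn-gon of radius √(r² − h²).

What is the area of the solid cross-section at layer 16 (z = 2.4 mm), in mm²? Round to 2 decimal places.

55.21 mm²

At z = 2.4 mm: the sphere: section is a regular 8-gon, circumradius = √(r²−h²) = √(7.5²−5.1²) = 5.499 (area = (8/2)·5.499²·sin(360°/8) = 85.53 mm²); the r=10.5 sphere at (6.5, 8) slices to a regular 8-gon of circumradius 10.092 (√(r²−h²) with h=2.9 from center) (area = (8/2)·10.092²·sin(360°/8) = 288.05 mm²); the r=9 sphere at (10, 4) slices to a regular 8-gon of circumradius 7.851 (√(r²−h²) with h=4.4 from center) (area = (8/2)·7.851²·sin(360°/8) = 174.34 mm²); the cube at (6.5, 10) (footprint 18×4) is included at this height (area 72.00 mm²); After the difference (first − rest): starting from the r=7.5 sphere (85.53 mm²), the r=10.5 sphere at (6.5, 8) partially overlaps it — only the 30.17 mm² overlap (of its 288.05 mm²) is removed, clipping the outline; the r=9 sphere at (10, 4) partially overlaps it — only the 0.15 mm² overlap (of its 174.34 mm²) is removed, clipping the outline; the 18×4 cube at (6.5, 10) misses the remaining region (no effect) — area = 55.21 mm²; (whole slice rotated 85° about Z — lengths, areas and connectivity unchanged). Overall, the cross-section is a single solid region. Net area = 55.21 mm².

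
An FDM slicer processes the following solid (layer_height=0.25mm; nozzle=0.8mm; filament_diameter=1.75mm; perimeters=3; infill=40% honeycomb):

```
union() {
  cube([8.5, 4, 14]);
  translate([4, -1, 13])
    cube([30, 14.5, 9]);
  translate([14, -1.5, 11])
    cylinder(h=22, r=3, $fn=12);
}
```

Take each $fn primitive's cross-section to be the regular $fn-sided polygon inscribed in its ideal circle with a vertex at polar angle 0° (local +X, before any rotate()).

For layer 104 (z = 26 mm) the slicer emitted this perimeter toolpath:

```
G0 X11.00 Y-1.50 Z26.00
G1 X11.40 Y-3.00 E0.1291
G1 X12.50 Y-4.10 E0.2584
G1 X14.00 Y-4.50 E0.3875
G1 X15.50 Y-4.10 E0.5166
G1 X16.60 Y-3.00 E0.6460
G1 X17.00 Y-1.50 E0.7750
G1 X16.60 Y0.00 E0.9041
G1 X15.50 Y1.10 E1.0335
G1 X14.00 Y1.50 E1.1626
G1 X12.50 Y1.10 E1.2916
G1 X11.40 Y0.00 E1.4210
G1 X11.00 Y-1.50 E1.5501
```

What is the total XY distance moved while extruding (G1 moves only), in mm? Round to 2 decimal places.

18.64 mm

Sum the Euclidean lengths of each G1 segment: total = 18.64 mm.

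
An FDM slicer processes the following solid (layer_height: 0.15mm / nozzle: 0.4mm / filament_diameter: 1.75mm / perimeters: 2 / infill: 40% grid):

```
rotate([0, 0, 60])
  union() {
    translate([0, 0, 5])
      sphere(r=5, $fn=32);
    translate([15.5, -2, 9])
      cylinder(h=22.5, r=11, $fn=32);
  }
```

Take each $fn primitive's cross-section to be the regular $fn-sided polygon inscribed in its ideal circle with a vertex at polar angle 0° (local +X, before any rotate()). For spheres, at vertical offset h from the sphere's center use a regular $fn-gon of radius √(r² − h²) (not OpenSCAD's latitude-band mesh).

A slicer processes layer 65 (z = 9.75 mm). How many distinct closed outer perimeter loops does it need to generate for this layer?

2

At z = 9.75 mm: the r=5 sphere contributes a regular 32-gon of circumradius √(5²−4.75²) = 1.561; the r=11 cylinder at (15.5, -2) contributes a regular 32-gon of circumradius 11; Taking the union: the 2 present regions are separate (no shared area or edge), so areas and boundary lengths simply add and each stays a separate island — 2 connected regions; (rotated 60° about Z; rotation is an isometry so areas/perimeters/island counts are preserved). The result has 2 disconnected regions.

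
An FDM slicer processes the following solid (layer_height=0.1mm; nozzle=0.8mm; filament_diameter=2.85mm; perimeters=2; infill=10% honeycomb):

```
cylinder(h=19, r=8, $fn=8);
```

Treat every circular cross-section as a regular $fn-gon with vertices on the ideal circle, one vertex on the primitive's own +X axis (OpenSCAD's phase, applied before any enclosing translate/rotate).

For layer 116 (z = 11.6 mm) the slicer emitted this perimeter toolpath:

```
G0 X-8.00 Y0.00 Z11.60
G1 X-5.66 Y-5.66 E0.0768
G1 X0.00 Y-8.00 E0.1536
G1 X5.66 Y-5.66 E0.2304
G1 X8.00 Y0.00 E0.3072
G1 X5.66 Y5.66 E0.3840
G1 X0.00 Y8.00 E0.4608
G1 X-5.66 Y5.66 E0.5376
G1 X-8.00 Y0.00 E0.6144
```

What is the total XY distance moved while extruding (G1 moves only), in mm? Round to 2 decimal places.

49.00 mm

Sum the Euclidean lengths of each G1 segment: total = 49.00 mm.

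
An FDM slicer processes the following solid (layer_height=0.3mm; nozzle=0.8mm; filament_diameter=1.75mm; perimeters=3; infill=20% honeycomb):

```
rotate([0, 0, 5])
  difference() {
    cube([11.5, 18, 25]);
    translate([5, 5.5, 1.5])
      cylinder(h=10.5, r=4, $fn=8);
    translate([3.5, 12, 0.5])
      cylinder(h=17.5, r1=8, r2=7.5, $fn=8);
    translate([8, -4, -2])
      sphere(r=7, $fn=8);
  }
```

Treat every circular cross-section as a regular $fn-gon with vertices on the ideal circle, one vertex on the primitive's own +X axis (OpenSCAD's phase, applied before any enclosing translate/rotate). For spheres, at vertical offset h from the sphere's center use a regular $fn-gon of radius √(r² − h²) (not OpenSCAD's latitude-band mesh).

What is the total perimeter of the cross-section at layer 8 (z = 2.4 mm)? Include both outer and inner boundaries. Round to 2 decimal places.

66.27 mm

At z = 2.4 mm: the cube is present — its section is the full 11.5×18 rectangle (perimeter 59.00 mm); the r=4 cylinder at (5, 5.5) contributes a regular 8-gon of circumradius 4 (perimeter = 2·8·4.000·sin(180°/8) = 24.49 mm); the cone at (3.5, 12): at t=0.109 of its height the radius interpolates to r₁+(r₂−r₁)t = 7.946, giving a regular 8-gon of that circumradius (perimeter = 2·8·7.946·sin(180°/8) = 48.65 mm); the r=7 sphere at (8, -4) slices to a regular 8-gon of circumradius 5.444 (√(r²−h²) with h=4.4 from center) (perimeter = 2·8·5.444·sin(180°/8) = 33.33 mm); After the difference (first − rest): starting from the 11.5×18 cube, the r=4 cylinder at (5, 5.5) lies wholly inside it (removes its full 45.25 mm² and its 24.49 mm outline becomes a hole wall); the cone at (3.5, 12) partially overlaps it — only the 104.27 mm² overlap (of its 178.57 mm²) is removed, clipping the outline; the r=7 sphere at (8, -4) partially overlaps it — only the 5.04 mm² overlap (of its 83.83 mm²) is removed, clipping the outline — boundary = 66.27 mm; (whole slice rotated 5° about Z — lengths, areas and connectivity unchanged). Overall, the cross-section is a single solid region. Total boundary length (outer) = 66.27 mm.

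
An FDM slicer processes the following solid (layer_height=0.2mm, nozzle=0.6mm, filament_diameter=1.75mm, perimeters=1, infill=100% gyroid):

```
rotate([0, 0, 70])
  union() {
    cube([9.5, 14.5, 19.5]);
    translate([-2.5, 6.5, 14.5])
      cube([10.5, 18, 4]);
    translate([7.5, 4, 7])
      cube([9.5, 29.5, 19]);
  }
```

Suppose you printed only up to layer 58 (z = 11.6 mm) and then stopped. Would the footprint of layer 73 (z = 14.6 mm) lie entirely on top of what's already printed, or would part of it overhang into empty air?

part overhangs

Compare the two slices. At z = 11.6: the cube (footprint 9.5×14.5) is included at this height (area 137.75 mm²); the cube at (-2.5, 6.5) does not reach this height (z outside [14.5, 18.5]); the cube at (7.5, 4) (footprint 9.5×29.5) is included at this height (area 280.25 mm²); Merging all regions: the regions partially overlap — summed areas 418.00 mm² minus the doubly-counted overlap 21.00 mm² gives 397.00 mm² — area = 397.00 mm²; (whole slice rotated 70° about Z — lengths, areas and connectivity unchanged). At z = 14.6: the 9.5×14.5 cube contributes its full rectangle (area 137.75 mm²); the cube at (-2.5, 6.5) is present — its section is the full 10.5×18 rectangle (area 189.00 mm²); the 9.5×29.5 cube at (7.5, 4) contributes its full rectangle (area 280.25 mm²); Merging all regions: the regions partially overlap — summed areas 607.00 mm² minus the doubly-counted overlap 90.00 mm² gives 517.00 mm² — area = 517.00 mm²; (whole slice rotated 70° about Z — lengths, areas and connectivity unchanged). Checking containment: at z = 14.6 the cross-section extends beyond the z = 11.6 cross-section by about 120.00 mm².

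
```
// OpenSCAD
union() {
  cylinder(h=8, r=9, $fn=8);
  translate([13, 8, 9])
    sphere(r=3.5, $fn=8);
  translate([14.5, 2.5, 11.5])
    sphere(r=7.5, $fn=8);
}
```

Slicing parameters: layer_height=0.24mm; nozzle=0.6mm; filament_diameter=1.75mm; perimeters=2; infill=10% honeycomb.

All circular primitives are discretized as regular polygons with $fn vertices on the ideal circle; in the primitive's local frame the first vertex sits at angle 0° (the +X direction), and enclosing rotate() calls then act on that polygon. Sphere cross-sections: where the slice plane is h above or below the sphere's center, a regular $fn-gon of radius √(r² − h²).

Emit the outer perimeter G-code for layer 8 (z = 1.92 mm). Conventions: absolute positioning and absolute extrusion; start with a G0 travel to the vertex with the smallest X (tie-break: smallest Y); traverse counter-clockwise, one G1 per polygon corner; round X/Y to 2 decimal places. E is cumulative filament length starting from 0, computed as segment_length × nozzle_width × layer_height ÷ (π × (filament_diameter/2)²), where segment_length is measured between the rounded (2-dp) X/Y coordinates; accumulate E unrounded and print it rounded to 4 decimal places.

G0 X-9.00 Y0.00 Z1.92
G1 X-6.36 Y-6.36 E0.4123
G1 X0.00 Y-9.00 E0.8245
G1 X6.36 Y-6.36 E1.2368
G1 X9.00 Y0.00 E1.6490
G1 X6.36 Y6.36 E2.0613
G1 X0.00 Y9.00 E2.4736
G1 X-6.36 Y6.36 E2.8858
G1 X-9.00 Y0.00 E3.2981

At z = 1.92 mm: the cylinder: section is a regular 8-gon, circumradius r=9; the sphere at (13, 8) is absent (|z−center|=7.080 > r=3.5); the sphere at (14.5, 2.5) is not intersected at this z (|z−center|=9.580 > r=7.5); Taking the union: only the r=9 cylinder is present, so the union is just that shape — 1 connected region. The outline is a single polygon with 8 vertices. Extrusion per mm of travel: 0.6 × 0.24 / (π × 0.875²) = 0.059868. Accumulating E over each segment gives final E = 3.2981.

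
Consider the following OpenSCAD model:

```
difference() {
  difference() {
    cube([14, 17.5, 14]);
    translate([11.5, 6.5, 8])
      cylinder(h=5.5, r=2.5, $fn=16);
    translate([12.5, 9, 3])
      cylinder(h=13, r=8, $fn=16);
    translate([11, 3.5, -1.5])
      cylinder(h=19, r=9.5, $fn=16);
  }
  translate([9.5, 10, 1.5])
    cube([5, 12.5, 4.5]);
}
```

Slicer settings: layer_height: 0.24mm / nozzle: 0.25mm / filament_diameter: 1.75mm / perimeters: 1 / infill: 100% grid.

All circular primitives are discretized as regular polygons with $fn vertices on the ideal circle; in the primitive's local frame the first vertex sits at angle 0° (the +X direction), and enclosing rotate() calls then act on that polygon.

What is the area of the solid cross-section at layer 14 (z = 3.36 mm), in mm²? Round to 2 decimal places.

72.43 mm²

At z = 3.36 mm: the cube is present — its section is the full 14×17.5 rectangle (area 245.00 mm²); the cylinder at (11.5, 6.5) is not intersected at this z (z outside [8, 13.5]); the cylinder at (12.5, 9): section is a regular 16-gon, circumradius r=8 (area = (16/2)·8.000²·sin(360°/16) = 195.93 mm²); the r=9.5 cylinder at (11, 3.5) gives a regular 16-gon of circumradius 9.5 (constant along its height) (area = (16/2)·9.500²·sin(360°/16) = 276.30 mm²); Taking the first minus the rest: starting from the 14×17.5 cube (245.00 mm²), the r=8 cylinder at (12.5, 9) partially overlaps it — only the 121.52 mm² overlap (of its 195.93 mm²) is removed, clipping the outline; the r=9.5 cylinder at (11, 3.5) partially overlaps it — only the 47.69 mm² overlap (of its 276.30 mm²) is removed, clipping the outline — area = 75.79 mm²; the cube at (9.5, 10) is present — its section is the full 5×12.5 rectangle (area 62.50 mm²); After the difference (first − rest): starting from that combined region (75.79 mm²), the 5×12.5 cube at (9.5, 10) partially overlaps it — only the 3.37 mm² overlap (of its 62.50 mm²) is removed, clipping the outline — area = 72.43 mm². Overall, the cross-section is a single solid region. Net area = 72.43 mm².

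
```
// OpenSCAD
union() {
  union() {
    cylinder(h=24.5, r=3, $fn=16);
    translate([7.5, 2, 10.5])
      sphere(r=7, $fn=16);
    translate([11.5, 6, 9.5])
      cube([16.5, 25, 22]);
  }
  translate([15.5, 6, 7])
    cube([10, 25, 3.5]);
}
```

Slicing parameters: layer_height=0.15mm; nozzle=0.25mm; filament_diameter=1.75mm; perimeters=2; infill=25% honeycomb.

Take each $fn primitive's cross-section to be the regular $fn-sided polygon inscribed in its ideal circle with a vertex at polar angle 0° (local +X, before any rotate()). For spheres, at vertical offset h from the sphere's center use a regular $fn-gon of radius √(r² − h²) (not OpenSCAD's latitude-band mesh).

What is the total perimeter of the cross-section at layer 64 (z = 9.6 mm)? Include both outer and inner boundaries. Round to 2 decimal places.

At z = 9.6 mm: the r=3 cylinder gives a regular 16-gon of circumradius 3 (constant along its height) (perimeter = 2·16·3.000·sin(180°/16) = 18.73 mm); the sphere at (7.5, 2): section is a regular 16-gon, circumradius = √(r²−h²) = √(7²−0.9²) = 6.942 (perimeter = 2·16·6.942·sin(180°/16) = 43.34 mm); the 16.5×25 cube at (11.5, 6) contributes its full rectangle (perimeter 83.00 mm); Taking the union: the regions partially overlap (shared area 8.87 mm²), so the edge portions inside another operand are dropped and the merged outline is re-measured after clipping — boundary = 128.15 mm; the 10×25 cube at (15.5, 6) contributes its full rectangle (perimeter 70.00 mm); Combining (union): the 10×25 cube at (15.5, 6) lies entirely inside that combined region, so the union is just that combined region — boundary = 128.15 mm. Overall, the cross-section is a single solid region. Total boundary length (outer) = 128.15 mm.

128.15 mm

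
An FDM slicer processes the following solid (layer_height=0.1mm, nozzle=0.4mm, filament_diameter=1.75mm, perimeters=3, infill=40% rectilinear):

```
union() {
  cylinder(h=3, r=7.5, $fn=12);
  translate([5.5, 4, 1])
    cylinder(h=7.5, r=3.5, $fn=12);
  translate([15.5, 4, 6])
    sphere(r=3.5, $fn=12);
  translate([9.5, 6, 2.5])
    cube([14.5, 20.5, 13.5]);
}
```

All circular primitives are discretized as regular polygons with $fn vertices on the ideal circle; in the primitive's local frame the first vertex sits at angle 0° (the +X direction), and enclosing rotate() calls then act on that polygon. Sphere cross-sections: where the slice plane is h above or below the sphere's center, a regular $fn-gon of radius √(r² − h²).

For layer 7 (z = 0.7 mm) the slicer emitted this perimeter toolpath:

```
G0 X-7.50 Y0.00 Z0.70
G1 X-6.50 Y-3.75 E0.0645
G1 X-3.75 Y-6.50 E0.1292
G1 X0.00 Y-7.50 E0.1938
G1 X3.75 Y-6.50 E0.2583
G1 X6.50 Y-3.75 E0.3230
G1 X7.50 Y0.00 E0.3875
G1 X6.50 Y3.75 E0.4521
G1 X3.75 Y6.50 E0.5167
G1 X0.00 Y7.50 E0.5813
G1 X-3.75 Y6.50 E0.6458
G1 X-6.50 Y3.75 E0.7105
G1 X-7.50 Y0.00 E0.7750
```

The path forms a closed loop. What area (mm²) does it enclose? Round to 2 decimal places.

168.88 mm²

Apply the shoelace formula to the sequence of (X, Y) vertices; enclosed area = 168.88 mm².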